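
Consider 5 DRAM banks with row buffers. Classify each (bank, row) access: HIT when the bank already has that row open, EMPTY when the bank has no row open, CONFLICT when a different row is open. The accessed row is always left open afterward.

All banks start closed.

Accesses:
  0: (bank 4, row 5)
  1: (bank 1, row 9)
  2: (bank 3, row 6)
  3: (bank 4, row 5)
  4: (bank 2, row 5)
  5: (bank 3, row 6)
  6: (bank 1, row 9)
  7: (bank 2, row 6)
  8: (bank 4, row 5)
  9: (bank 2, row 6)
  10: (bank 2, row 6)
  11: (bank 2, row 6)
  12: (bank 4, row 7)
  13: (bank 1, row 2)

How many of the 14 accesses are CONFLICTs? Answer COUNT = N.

#0 (4,5) E
#1 (1,9) E
#2 (3,6) E
#3 (4,5) H  (was 5)
#4 (2,5) E
#5 (3,6) H  (was 6)
#6 (1,9) H  (was 9)
#7 (2,6) C  (was 5)
#8 (4,5) H  (was 5)
#9 (2,6) H  (was 6)
#10 (2,6) H  (was 6)
#11 (2,6) H  (was 6)
#12 (4,7) C  (was 5)
#13 (1,2) C  (was 9)

COUNT = 3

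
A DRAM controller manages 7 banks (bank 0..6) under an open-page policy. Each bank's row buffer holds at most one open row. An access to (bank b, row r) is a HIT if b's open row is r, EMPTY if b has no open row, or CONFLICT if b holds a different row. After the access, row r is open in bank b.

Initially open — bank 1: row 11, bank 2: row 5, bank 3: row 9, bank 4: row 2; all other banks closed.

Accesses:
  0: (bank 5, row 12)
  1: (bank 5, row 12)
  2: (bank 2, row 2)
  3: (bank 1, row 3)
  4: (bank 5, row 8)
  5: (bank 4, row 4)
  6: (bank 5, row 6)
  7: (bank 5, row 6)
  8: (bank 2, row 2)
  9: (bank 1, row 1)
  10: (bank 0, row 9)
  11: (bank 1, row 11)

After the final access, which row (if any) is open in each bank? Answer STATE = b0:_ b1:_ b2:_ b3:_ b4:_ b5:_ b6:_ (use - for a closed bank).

#0 (5,12) E
#1 (5,12) H  (was 12)
#2 (2,2) C  (was 5)
#3 (1,3) C  (was 11)
#4 (5,8) C  (was 12)
#5 (4,4) C  (was 2)
#6 (5,6) C  (was 8)
#7 (5,6) H  (was 6)
#8 (2,2) H  (was 2)
#9 (1,1) C  (was 3)
#10 (0,9) E
#11 (1,11) C  (was 1)

STATE = b0:9 b1:11 b2:2 b3:9 b4:4 b5:6 b6:-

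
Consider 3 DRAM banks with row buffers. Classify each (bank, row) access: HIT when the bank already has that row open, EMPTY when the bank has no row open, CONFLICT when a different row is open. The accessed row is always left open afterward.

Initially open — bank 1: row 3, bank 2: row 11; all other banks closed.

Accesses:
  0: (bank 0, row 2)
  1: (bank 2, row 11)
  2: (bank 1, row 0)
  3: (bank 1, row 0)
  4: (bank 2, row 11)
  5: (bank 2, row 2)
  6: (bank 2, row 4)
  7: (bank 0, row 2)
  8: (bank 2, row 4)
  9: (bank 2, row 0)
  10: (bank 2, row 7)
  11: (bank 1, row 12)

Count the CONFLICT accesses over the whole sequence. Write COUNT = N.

step 0: bank0 None->2 [EMPTY]
step 1: bank2 11->11 [HIT]
step 2: bank1 3->0 [CONFLICT]
step 3: bank1 0->0 [HIT]
step 4: bank2 11->11 [HIT]
step 5: bank2 11->2 [CONFLICT]
step 6: bank2 2->4 [CONFLICT]
step 7: bank0 2->2 [HIT]
step 8: bank2 4->4 [HIT]
step 9: bank2 4->0 [CONFLICT]
step 10: bank2 0->7 [CONFLICT]
step 11: bank1 0->12 [CONFLICT]

COUNT = 6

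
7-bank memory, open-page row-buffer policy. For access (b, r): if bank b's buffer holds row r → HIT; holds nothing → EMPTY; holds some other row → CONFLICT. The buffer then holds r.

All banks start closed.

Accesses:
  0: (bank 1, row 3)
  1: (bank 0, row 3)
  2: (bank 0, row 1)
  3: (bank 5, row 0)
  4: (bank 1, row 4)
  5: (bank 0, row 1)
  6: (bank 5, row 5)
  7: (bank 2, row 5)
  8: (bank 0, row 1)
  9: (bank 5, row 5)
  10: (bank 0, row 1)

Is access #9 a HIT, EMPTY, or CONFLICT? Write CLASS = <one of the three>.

CLASS = HIT

step 0: bank1 None->3 [EMPTY]
step 1: bank0 None->3 [EMPTY]
step 2: bank0 3->1 [CONFLICT]
step 3: bank5 None->0 [EMPTY]
step 4: bank1 3->4 [CONFLICT]
step 5: bank0 1->1 [HIT]
step 6: bank5 0->5 [CONFLICT]
step 7: bank2 None->5 [EMPTY]
step 8: bank0 1->1 [HIT]
step 9: bank5 5->5 [HIT]
step 10: bank0 1->1 [HIT]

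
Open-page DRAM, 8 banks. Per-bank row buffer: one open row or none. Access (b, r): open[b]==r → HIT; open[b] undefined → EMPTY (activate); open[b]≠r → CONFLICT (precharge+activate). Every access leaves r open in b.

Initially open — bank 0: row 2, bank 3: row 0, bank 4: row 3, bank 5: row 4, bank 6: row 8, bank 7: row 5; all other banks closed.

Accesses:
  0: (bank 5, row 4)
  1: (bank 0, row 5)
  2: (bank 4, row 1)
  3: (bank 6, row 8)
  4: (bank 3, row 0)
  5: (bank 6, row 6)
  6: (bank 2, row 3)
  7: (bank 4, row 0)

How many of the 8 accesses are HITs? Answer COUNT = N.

COUNT = 3

  [0] b5 r4: had r4 ⇒ H
  [1] b0 r5: had r2 ⇒ C
  [2] b4 r1: had r3 ⇒ C
  [3] b6 r8: had r8 ⇒ H
  [4] b3 r0: had r0 ⇒ H
  [5] b6 r6: had r8 ⇒ C
  [6] b2 r3: no row ⇒ E
  [7] b4 r0: had r1 ⇒ C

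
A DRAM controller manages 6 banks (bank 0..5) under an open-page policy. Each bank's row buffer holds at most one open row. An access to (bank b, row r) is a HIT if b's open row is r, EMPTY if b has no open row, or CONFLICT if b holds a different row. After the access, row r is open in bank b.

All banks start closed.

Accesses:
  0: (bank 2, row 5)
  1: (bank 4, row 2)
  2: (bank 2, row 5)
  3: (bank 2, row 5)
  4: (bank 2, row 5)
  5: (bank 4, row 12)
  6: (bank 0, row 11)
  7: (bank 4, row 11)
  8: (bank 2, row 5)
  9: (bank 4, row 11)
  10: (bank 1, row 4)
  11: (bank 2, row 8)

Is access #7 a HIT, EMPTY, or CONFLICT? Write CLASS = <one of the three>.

0: bank 2 row 5 — prev None → EMPTY
1: bank 4 row 2 — prev None → EMPTY
2: bank 2 row 5 — prev 5 → HIT
3: bank 2 row 5 — prev 5 → HIT
4: bank 2 row 5 — prev 5 → HIT
5: bank 4 row 12 — prev 2 → CONFLICT
6: bank 0 row 11 — prev None → EMPTY
7: bank 4 row 11 — prev 12 → CONFLICT
8: bank 2 row 5 — prev 5 → HIT
9: bank 4 row 11 — prev 11 → HIT
10: bank 1 row 4 — prev None → EMPTY
11: bank 2 row 8 — prev 5 → CONFLICT

CLASS = CONFLICT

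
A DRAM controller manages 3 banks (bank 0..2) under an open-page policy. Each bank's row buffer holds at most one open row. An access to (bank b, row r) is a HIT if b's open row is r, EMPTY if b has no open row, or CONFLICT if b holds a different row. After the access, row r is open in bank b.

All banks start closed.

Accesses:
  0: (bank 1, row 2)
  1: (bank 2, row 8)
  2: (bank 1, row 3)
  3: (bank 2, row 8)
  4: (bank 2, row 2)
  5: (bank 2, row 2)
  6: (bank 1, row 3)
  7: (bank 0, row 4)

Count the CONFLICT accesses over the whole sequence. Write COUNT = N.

COUNT = 2

  [0] b1 r2: no row ⇒ E
  [1] b2 r8: no row ⇒ E
  [2] b1 r3: had r2 ⇒ C
  [3] b2 r8: had r8 ⇒ H
  [4] b2 r2: had r8 ⇒ C
  [5] b2 r2: had r2 ⇒ H
  [6] b1 r3: had r3 ⇒ H
  [7] b0 r4: no row ⇒ E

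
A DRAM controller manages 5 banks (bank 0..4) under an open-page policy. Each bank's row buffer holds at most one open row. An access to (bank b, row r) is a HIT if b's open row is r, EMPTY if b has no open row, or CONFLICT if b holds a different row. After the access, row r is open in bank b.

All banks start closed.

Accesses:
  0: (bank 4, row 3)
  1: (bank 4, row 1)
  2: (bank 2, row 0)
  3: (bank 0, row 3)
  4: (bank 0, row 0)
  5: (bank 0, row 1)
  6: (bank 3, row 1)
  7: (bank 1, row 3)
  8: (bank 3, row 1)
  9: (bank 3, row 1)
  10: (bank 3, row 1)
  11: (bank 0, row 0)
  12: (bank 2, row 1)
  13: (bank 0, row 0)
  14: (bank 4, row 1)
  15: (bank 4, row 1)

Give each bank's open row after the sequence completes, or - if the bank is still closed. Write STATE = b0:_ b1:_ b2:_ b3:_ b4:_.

  [0] b4 r3: no row ⇒ E
  [1] b4 r1: had r3 ⇒ C
  [2] b2 r0: no row ⇒ E
  [3] b0 r3: no row ⇒ E
  [4] b0 r0: had r3 ⇒ C
  [5] b0 r1: had r0 ⇒ C
  [6] b3 r1: no row ⇒ E
  [7] b1 r3: no row ⇒ E
  [8] b3 r1: had r1 ⇒ H
  [9] b3 r1: had r1 ⇒ H
  [10] b3 r1: had r1 ⇒ H
  [11] b0 r0: had r1 ⇒ C
  [12] b2 r1: had r0 ⇒ C
  [13] b0 r0: had r0 ⇒ H
  [14] b4 r1: had r1 ⇒ H
  [15] b4 r1: had r1 ⇒ H

STATE = b0:0 b1:3 b2:1 b3:1 b4:1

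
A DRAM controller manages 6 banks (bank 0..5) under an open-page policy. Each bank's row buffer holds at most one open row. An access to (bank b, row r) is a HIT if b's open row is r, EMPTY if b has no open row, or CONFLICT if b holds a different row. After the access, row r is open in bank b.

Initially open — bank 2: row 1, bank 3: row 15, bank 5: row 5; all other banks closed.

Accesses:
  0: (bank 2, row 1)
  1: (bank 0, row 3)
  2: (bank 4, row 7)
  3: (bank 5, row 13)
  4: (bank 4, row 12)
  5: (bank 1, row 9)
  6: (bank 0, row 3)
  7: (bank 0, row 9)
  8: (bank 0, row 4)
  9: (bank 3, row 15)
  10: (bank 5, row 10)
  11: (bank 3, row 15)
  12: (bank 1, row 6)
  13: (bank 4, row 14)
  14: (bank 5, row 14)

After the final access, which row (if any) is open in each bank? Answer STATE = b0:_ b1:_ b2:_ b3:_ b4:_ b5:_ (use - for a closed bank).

#0 (2,1) H  (was 1)
#1 (0,3) E
#2 (4,7) E
#3 (5,13) C  (was 5)
#4 (4,12) C  (was 7)
#5 (1,9) E
#6 (0,3) H  (was 3)
#7 (0,9) C  (was 3)
#8 (0,4) C  (was 9)
#9 (3,15) H  (was 15)
#10 (5,10) C  (was 13)
#11 (3,15) H  (was 15)
#12 (1,6) C  (was 9)
#13 (4,14) C  (was 12)
#14 (5,14) C  (was 10)

STATE = b0:4 b1:6 b2:1 b3:15 b4:14 b5:14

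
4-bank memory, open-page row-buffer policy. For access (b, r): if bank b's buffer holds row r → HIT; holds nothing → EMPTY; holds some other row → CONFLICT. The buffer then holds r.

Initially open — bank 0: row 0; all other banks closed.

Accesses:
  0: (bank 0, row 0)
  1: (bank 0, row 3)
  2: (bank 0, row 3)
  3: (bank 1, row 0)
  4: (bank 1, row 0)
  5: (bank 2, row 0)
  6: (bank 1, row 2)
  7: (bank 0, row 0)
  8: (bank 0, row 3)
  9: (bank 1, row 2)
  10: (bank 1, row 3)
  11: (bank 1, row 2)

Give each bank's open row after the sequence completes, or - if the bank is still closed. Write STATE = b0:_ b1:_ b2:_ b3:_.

STATE = b0:3 b1:2 b2:0 b3:-

  [0] b0 r0: had r0 ⇒ H
  [1] b0 r3: had r0 ⇒ C
  [2] b0 r3: had r3 ⇒ H
  [3] b1 r0: no row ⇒ E
  [4] b1 r0: had r0 ⇒ H
  [5] b2 r0: no row ⇒ E
  [6] b1 r2: had r0 ⇒ C
  [7] b0 r0: had r3 ⇒ C
  [8] b0 r3: had r0 ⇒ C
  [9] b1 r2: had r2 ⇒ H
  [10] b1 r3: had r2 ⇒ C
  [11] b1 r2: had r3 ⇒ C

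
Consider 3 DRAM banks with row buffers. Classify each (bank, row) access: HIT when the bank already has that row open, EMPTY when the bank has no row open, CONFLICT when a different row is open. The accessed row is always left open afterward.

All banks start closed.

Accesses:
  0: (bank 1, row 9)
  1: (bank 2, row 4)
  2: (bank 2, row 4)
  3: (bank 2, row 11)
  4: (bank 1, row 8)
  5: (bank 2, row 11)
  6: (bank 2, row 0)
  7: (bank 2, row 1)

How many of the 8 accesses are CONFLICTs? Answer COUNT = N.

COUNT = 4

#0 (1,9) E
#1 (2,4) E
#2 (2,4) H  (was 4)
#3 (2,11) C  (was 4)
#4 (1,8) C  (was 9)
#5 (2,11) H  (was 11)
#6 (2,0) C  (was 11)
#7 (2,1) C  (was 0)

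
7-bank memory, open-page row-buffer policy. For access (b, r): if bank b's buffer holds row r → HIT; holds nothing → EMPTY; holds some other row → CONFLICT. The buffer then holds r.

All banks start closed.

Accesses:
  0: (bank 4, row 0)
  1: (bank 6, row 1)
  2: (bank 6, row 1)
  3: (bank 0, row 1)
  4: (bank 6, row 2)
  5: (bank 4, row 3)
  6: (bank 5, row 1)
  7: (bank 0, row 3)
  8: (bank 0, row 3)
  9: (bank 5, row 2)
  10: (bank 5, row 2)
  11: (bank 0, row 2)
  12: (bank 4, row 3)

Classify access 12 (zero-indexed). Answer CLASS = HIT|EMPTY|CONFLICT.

  [0] b4 r0: no row ⇒ E
  [1] b6 r1: no row ⇒ E
  [2] b6 r1: had r1 ⇒ H
  [3] b0 r1: no row ⇒ E
  [4] b6 r2: had r1 ⇒ C
  [5] b4 r3: had r0 ⇒ C
  [6] b5 r1: no row ⇒ E
  [7] b0 r3: had r1 ⇒ C
  [8] b0 r3: had r3 ⇒ H
  [9] b5 r2: had r1 ⇒ C
  [10] b5 r2: had r2 ⇒ H
  [11] b0 r2: had r3 ⇒ C
  [12] b4 r3: had r3 ⇒ H

CLASS = HIT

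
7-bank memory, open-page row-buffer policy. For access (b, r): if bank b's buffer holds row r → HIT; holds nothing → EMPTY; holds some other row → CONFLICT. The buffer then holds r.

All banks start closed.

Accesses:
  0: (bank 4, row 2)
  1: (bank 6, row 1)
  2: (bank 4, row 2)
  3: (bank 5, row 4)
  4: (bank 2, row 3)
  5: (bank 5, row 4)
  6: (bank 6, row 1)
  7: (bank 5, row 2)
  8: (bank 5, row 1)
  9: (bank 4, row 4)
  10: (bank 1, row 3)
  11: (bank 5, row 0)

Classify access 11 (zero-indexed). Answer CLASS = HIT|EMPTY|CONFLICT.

CLASS = CONFLICT

0: bank 4 row 2 — prev None → EMPTY
1: bank 6 row 1 — prev None → EMPTY
2: bank 4 row 2 — prev 2 → HIT
3: bank 5 row 4 — prev None → EMPTY
4: bank 2 row 3 — prev None → EMPTY
5: bank 5 row 4 — prev 4 → HIT
6: bank 6 row 1 — prev 1 → HIT
7: bank 5 row 2 — prev 4 → CONFLICT
8: bank 5 row 1 — prev 2 → CONFLICT
9: bank 4 row 4 — prev 2 → CONFLICT
10: bank 1 row 3 — prev None → EMPTY
11: bank 5 row 0 — prev 1 → CONFLICT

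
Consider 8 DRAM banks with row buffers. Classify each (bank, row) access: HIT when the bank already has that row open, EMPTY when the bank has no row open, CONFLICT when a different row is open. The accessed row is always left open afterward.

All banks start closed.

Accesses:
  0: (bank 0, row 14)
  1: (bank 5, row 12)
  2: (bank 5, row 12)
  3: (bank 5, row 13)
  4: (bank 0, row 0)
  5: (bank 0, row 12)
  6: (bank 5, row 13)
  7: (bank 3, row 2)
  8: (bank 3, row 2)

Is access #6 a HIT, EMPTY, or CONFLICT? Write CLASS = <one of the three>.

#0 (0,14) E
#1 (5,12) E
#2 (5,12) H  (was 12)
#3 (5,13) C  (was 12)
#4 (0,0) C  (was 14)
#5 (0,12) C  (was 0)
#6 (5,13) H  (was 13)
#7 (3,2) E
#8 (3,2) H  (was 2)

CLASS = HIT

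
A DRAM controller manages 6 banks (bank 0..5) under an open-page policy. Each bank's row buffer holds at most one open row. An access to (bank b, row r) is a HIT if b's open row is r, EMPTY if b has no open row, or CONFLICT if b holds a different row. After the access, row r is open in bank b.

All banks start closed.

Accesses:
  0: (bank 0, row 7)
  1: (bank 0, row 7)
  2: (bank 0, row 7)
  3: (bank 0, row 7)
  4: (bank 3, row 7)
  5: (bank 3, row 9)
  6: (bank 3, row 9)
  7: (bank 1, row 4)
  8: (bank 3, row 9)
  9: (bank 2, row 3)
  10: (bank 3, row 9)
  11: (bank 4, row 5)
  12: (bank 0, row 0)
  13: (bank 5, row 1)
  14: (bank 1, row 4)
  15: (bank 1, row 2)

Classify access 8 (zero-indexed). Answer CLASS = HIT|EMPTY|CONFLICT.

CLASS = HIT

step 0: bank0 None->7 [EMPTY]
step 1: bank0 7->7 [HIT]
step 2: bank0 7->7 [HIT]
step 3: bank0 7->7 [HIT]
step 4: bank3 None->7 [EMPTY]
step 5: bank3 7->9 [CONFLICT]
step 6: bank3 9->9 [HIT]
step 7: bank1 None->4 [EMPTY]
step 8: bank3 9->9 [HIT]
step 9: bank2 None->3 [EMPTY]
step 10: bank3 9->9 [HIT]
step 11: bank4 None->5 [EMPTY]
step 12: bank0 7->0 [CONFLICT]
step 13: bank5 None->1 [EMPTY]
step 14: bank1 4->4 [HIT]
step 15: bank1 4->2 [CONFLICT]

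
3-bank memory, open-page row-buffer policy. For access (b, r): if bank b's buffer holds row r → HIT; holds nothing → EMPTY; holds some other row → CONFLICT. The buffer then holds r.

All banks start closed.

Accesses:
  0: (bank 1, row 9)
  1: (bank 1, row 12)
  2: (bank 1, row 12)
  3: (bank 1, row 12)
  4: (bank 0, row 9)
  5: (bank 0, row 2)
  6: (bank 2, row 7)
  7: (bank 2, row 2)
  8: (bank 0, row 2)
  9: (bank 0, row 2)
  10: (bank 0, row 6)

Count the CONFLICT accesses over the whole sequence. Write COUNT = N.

step 0: bank1 None->9 [EMPTY]
step 1: bank1 9->12 [CONFLICT]
step 2: bank1 12->12 [HIT]
step 3: bank1 12->12 [HIT]
step 4: bank0 None->9 [EMPTY]
step 5: bank0 9->2 [CONFLICT]
step 6: bank2 None->7 [EMPTY]
step 7: bank2 7->2 [CONFLICT]
step 8: bank0 2->2 [HIT]
step 9: bank0 2->2 [HIT]
step 10: bank0 2->6 [CONFLICT]

COUNT = 4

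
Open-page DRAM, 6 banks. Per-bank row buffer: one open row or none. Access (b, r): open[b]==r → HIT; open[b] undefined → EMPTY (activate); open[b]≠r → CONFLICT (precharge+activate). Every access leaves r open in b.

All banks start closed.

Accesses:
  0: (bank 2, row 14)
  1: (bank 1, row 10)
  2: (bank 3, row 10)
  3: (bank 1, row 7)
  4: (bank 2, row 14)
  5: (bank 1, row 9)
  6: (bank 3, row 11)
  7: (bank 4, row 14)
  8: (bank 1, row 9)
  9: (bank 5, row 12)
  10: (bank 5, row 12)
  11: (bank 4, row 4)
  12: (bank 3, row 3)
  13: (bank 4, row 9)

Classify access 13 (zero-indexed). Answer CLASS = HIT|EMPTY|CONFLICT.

CLASS = CONFLICT

0: bank 2 row 14 — prev None → EMPTY
1: bank 1 row 10 — prev None → EMPTY
2: bank 3 row 10 — prev None → EMPTY
3: bank 1 row 7 — prev 10 → CONFLICT
4: bank 2 row 14 — prev 14 → HIT
5: bank 1 row 9 — prev 7 → CONFLICT
6: bank 3 row 11 — prev 10 → CONFLICT
7: bank 4 row 14 — prev None → EMPTY
8: bank 1 row 9 — prev 9 → HIT
9: bank 5 row 12 — prev None → EMPTY
10: bank 5 row 12 — prev 12 → HIT
11: bank 4 row 4 — prev 14 → CONFLICT
12: bank 3 row 3 — prev 11 → CONFLICT
13: bank 4 row 9 — prev 4 → CONFLICT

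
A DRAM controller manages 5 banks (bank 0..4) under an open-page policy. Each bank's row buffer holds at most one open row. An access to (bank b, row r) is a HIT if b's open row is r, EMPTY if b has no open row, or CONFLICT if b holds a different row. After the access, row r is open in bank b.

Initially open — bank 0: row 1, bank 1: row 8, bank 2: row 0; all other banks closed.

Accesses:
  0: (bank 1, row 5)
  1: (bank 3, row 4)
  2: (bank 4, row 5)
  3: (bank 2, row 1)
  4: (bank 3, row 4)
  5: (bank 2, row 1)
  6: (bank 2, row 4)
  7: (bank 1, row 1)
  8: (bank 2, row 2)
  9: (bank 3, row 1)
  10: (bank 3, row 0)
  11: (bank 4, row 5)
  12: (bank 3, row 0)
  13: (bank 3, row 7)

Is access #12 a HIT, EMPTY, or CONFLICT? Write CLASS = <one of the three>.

CLASS = HIT

#0 (1,5) C  (was 8)
#1 (3,4) E
#2 (4,5) E
#3 (2,1) C  (was 0)
#4 (3,4) H  (was 4)
#5 (2,1) H  (was 1)
#6 (2,4) C  (was 1)
#7 (1,1) C  (was 5)
#8 (2,2) C  (was 4)
#9 (3,1) C  (was 4)
#10 (3,0) C  (was 1)
#11 (4,5) H  (was 5)
#12 (3,0) H  (was 0)
#13 (3,7) C  (was 0)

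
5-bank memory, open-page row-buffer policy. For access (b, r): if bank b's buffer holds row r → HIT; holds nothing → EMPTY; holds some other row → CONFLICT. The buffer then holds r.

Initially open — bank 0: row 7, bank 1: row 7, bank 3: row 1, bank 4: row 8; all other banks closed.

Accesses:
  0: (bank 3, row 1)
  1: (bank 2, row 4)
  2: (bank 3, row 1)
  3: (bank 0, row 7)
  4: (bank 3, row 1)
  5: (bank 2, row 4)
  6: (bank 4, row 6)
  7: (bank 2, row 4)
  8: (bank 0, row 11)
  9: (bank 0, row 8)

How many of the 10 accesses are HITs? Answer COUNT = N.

#0 (3,1) H  (was 1)
#1 (2,4) E
#2 (3,1) H  (was 1)
#3 (0,7) H  (was 7)
#4 (3,1) H  (was 1)
#5 (2,4) H  (was 4)
#6 (4,6) C  (was 8)
#7 (2,4) H  (was 4)
#8 (0,11) C  (was 7)
#9 (0,8) C  (was 11)

COUNT = 6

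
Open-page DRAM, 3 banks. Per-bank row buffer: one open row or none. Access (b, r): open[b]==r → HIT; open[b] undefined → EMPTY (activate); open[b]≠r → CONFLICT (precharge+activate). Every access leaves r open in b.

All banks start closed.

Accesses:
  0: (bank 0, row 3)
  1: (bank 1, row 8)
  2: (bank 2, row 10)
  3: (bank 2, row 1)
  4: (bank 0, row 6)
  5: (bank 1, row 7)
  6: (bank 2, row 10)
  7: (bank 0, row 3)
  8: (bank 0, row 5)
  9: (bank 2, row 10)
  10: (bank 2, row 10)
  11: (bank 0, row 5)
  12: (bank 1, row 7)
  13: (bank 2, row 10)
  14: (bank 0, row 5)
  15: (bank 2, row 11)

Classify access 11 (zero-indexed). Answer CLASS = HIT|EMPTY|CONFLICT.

CLASS = HIT

step 0: bank0 None->3 [EMPTY]
step 1: bank1 None->8 [EMPTY]
step 2: bank2 None->10 [EMPTY]
step 3: bank2 10->1 [CONFLICT]
step 4: bank0 3->6 [CONFLICT]
step 5: bank1 8->7 [CONFLICT]
step 6: bank2 1->10 [CONFLICT]
step 7: bank0 6->3 [CONFLICT]
step 8: bank0 3->5 [CONFLICT]
step 9: bank2 10->10 [HIT]
step 10: bank2 10->10 [HIT]
step 11: bank0 5->5 [HIT]
step 12: bank1 7->7 [HIT]
step 13: bank2 10->10 [HIT]
step 14: bank0 5->5 [HIT]
step 15: bank2 10->11 [CONFLICT]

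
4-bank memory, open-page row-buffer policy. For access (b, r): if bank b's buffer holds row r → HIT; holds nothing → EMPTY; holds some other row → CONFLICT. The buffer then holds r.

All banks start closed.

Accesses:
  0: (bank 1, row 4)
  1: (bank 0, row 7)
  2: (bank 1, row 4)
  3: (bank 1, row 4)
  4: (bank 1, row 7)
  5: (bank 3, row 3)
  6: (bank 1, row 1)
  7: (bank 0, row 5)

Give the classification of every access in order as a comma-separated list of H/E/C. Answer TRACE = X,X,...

#0 (1,4) E
#1 (0,7) E
#2 (1,4) H  (was 4)
#3 (1,4) H  (was 4)
#4 (1,7) C  (was 4)
#5 (3,3) E
#6 (1,1) C  (was 7)
#7 (0,5) C  (was 7)

TRACE = E,E,H,H,C,E,C,C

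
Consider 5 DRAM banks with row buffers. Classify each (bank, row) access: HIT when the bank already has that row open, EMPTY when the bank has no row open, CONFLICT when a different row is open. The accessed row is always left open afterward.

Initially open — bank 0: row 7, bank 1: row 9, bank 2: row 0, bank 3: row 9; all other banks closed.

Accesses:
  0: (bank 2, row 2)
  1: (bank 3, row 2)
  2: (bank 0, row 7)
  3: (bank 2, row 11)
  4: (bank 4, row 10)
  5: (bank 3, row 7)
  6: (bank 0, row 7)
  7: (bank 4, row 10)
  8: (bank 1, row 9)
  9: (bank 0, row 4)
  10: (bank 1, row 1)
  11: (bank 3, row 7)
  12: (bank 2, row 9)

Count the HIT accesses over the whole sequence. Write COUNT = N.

COUNT = 5

0: bank 2 row 2 — prev 0 → CONFLICT
1: bank 3 row 2 — prev 9 → CONFLICT
2: bank 0 row 7 — prev 7 → HIT
3: bank 2 row 11 — prev 2 → CONFLICT
4: bank 4 row 10 — prev None → EMPTY
5: bank 3 row 7 — prev 2 → CONFLICT
6: bank 0 row 7 — prev 7 → HIT
7: bank 4 row 10 — prev 10 → HIT
8: bank 1 row 9 — prev 9 → HIT
9: bank 0 row 4 — prev 7 → CONFLICT
10: bank 1 row 1 — prev 9 → CONFLICT
11: bank 3 row 7 — prev 7 → HIT
12: bank 2 row 9 — prev 11 → CONFLICT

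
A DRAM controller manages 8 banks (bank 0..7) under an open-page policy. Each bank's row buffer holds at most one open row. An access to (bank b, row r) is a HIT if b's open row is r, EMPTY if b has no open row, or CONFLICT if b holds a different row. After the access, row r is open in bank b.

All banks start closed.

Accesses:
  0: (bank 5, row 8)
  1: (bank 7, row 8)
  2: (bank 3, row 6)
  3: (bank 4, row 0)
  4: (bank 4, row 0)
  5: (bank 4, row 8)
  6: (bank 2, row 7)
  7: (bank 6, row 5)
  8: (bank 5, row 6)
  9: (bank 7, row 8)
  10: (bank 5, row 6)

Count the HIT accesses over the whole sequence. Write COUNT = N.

0: bank 5 row 8 — prev None → EMPTY
1: bank 7 row 8 — prev None → EMPTY
2: bank 3 row 6 — prev None → EMPTY
3: bank 4 row 0 — prev None → EMPTY
4: bank 4 row 0 — prev 0 → HIT
5: bank 4 row 8 — prev 0 → CONFLICT
6: bank 2 row 7 — prev None → EMPTY
7: bank 6 row 5 — prev None → EMPTY
8: bank 5 row 6 — prev 8 → CONFLICT
9: bank 7 row 8 — prev 8 → HIT
10: bank 5 row 6 — prev 6 → HIT

COUNT = 3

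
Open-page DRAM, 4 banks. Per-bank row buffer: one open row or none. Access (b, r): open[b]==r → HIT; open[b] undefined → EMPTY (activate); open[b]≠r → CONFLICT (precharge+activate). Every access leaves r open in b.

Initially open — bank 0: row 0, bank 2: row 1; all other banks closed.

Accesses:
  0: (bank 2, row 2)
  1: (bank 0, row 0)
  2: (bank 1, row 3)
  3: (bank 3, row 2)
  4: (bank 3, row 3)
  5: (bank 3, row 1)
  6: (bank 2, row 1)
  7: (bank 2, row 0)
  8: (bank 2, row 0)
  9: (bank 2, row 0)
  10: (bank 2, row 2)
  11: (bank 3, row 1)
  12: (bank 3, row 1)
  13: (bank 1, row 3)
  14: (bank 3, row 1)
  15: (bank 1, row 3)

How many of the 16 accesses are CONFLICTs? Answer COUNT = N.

COUNT = 6

#0 (2,2) C  (was 1)
#1 (0,0) H  (was 0)
#2 (1,3) E
#3 (3,2) E
#4 (3,3) C  (was 2)
#5 (3,1) C  (was 3)
#6 (2,1) C  (was 2)
#7 (2,0) C  (was 1)
#8 (2,0) H  (was 0)
#9 (2,0) H  (was 0)
#10 (2,2) C  (was 0)
#11 (3,1) H  (was 1)
#12 (3,1) H  (was 1)
#13 (1,3) H  (was 3)
#14 (3,1) H  (was 1)
#15 (1,3) H  (was 3)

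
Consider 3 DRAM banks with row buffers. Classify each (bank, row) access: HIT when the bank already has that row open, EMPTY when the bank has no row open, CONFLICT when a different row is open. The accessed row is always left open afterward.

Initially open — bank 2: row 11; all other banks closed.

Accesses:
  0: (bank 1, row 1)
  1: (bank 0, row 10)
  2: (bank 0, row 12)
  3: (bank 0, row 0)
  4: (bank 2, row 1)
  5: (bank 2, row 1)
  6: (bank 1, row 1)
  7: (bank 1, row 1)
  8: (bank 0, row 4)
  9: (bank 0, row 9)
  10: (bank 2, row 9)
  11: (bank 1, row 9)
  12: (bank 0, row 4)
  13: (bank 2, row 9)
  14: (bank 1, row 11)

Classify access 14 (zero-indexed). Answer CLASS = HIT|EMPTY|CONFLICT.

  [0] b1 r1: no row ⇒ E
  [1] b0 r10: no row ⇒ E
  [2] b0 r12: had r10 ⇒ C
  [3] b0 r0: had r12 ⇒ C
  [4] b2 r1: had r11 ⇒ C
  [5] b2 r1: had r1 ⇒ H
  [6] b1 r1: had r1 ⇒ H
  [7] b1 r1: had r1 ⇒ H
  [8] b0 r4: had r0 ⇒ C
  [9] b0 r9: had r4 ⇒ C
  [10] b2 r9: had r1 ⇒ C
  [11] b1 r9: had r1 ⇒ C
  [12] b0 r4: had r9 ⇒ C
  [13] b2 r9: had r9 ⇒ H
  [14] b1 r11: had r9 ⇒ C

CLASS = CONFLICT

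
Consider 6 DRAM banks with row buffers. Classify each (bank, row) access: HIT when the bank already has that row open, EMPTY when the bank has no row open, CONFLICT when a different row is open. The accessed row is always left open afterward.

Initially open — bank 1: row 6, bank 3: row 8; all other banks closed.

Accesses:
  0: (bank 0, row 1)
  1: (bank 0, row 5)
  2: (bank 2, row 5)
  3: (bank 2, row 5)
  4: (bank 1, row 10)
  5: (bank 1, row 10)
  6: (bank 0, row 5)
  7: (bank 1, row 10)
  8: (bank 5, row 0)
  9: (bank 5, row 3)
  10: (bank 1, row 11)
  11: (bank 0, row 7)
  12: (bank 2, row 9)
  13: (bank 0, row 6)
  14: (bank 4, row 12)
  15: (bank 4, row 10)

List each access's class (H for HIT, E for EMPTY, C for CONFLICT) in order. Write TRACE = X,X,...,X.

#0 (0,1) E
#1 (0,5) C  (was 1)
#2 (2,5) E
#3 (2,5) H  (was 5)
#4 (1,10) C  (was 6)
#5 (1,10) H  (was 10)
#6 (0,5) H  (was 5)
#7 (1,10) H  (was 10)
#8 (5,0) E
#9 (5,3) C  (was 0)
#10 (1,11) C  (was 10)
#11 (0,7) C  (was 5)
#12 (2,9) C  (was 5)
#13 (0,6) C  (was 7)
#14 (4,12) E
#15 (4,10) C  (was 12)

TRACE = E,C,E,H,C,H,H,H,E,C,C,C,C,C,E,C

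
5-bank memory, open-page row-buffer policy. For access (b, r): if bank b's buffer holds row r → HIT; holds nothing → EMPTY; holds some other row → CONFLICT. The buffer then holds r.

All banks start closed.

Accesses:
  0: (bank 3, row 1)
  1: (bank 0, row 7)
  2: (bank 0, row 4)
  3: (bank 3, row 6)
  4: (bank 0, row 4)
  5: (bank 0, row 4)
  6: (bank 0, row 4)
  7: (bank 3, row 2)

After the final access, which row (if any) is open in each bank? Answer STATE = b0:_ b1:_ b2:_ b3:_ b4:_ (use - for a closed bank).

#0 (3,1) E
#1 (0,7) E
#2 (0,4) C  (was 7)
#3 (3,6) C  (was 1)
#4 (0,4) H  (was 4)
#5 (0,4) H  (was 4)
#6 (0,4) H  (was 4)
#7 (3,2) C  (was 6)

STATE = b0:4 b1:- b2:- b3:2 b4:-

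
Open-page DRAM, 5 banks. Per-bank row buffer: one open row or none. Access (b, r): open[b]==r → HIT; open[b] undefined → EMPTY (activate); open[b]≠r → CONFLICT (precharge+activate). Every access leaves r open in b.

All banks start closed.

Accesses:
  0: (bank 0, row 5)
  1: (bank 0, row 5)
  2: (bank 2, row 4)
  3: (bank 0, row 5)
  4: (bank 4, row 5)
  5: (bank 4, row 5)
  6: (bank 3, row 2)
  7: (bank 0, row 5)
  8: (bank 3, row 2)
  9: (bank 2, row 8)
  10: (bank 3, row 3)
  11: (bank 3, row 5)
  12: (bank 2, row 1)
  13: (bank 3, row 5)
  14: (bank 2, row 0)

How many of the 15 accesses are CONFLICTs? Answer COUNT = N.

#0 (0,5) E
#1 (0,5) H  (was 5)
#2 (2,4) E
#3 (0,5) H  (was 5)
#4 (4,5) E
#5 (4,5) H  (was 5)
#6 (3,2) E
#7 (0,5) H  (was 5)
#8 (3,2) H  (was 2)
#9 (2,8) C  (was 4)
#10 (3,3) C  (was 2)
#11 (3,5) C  (was 3)
#12 (2,1) C  (was 8)
#13 (3,5) H  (was 5)
#14 (2,0) C  (was 1)

COUNT = 5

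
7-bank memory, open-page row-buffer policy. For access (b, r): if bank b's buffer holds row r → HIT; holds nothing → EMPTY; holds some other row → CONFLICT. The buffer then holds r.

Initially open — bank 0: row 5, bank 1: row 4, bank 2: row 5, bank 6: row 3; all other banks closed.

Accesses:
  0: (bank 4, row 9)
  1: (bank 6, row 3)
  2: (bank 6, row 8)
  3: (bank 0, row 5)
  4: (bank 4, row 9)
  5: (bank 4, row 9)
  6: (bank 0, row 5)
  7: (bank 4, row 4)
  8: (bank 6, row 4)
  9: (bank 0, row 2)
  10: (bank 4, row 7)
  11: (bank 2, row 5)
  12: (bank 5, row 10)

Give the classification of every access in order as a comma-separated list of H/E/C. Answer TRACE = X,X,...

TRACE = E,H,C,H,H,H,H,C,C,C,C,H,E

#0 (4,9) E
#1 (6,3) H  (was 3)
#2 (6,8) C  (was 3)
#3 (0,5) H  (was 5)
#4 (4,9) H  (was 9)
#5 (4,9) H  (was 9)
#6 (0,5) H  (was 5)
#7 (4,4) C  (was 9)
#8 (6,4) C  (was 8)
#9 (0,2) C  (was 5)
#10 (4,7) C  (was 4)
#11 (2,5) H  (was 5)
#12 (5,10) E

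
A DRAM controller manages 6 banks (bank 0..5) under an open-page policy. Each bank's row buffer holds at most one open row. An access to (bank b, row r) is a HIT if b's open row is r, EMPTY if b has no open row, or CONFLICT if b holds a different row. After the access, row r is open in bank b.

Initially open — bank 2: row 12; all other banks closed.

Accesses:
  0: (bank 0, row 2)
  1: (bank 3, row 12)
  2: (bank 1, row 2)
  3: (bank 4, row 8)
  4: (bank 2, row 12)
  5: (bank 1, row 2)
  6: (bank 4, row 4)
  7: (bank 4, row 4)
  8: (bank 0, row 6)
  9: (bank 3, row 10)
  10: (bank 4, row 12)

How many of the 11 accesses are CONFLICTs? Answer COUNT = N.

step 0: bank0 None->2 [EMPTY]
step 1: bank3 None->12 [EMPTY]
step 2: bank1 None->2 [EMPTY]
step 3: bank4 None->8 [EMPTY]
step 4: bank2 12->12 [HIT]
step 5: bank1 2->2 [HIT]
step 6: bank4 8->4 [CONFLICT]
step 7: bank4 4->4 [HIT]
step 8: bank0 2->6 [CONFLICT]
step 9: bank3 12->10 [CONFLICT]
step 10: bank4 4->12 [CONFLICT]

COUNT = 4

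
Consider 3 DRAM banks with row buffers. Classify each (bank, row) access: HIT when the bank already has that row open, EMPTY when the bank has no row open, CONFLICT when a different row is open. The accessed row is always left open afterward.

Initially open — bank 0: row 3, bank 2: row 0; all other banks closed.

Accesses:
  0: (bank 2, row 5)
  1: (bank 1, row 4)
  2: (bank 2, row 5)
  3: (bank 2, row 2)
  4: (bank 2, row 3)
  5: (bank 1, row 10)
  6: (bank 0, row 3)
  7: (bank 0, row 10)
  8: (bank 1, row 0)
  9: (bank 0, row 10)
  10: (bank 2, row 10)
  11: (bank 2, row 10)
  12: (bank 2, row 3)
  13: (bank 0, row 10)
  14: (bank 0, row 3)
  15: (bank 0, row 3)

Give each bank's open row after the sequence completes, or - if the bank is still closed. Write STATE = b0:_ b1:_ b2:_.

step 0: bank2 0->5 [CONFLICT]
step 1: bank1 None->4 [EMPTY]
step 2: bank2 5->5 [HIT]
step 3: bank2 5->2 [CONFLICT]
step 4: bank2 2->3 [CONFLICT]
step 5: bank1 4->10 [CONFLICT]
step 6: bank0 3->3 [HIT]
step 7: bank0 3->10 [CONFLICT]
step 8: bank1 10->0 [CONFLICT]
step 9: bank0 10->10 [HIT]
step 10: bank2 3->10 [CONFLICT]
step 11: bank2 10->10 [HIT]
step 12: bank2 10->3 [CONFLICT]
step 13: bank0 10->10 [HIT]
step 14: bank0 10->3 [CONFLICT]
step 15: bank0 3->3 [HIT]

STATE = b0:3 b1:0 b2:3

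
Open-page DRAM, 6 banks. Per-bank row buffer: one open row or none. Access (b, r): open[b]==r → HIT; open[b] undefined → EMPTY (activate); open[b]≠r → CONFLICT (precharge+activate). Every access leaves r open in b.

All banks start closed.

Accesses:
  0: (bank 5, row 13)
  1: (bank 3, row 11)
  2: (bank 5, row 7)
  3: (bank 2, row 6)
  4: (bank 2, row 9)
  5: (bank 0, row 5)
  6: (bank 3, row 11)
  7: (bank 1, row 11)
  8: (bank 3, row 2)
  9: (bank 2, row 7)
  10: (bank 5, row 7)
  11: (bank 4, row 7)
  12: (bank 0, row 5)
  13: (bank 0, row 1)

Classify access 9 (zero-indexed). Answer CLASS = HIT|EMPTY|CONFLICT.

  [0] b5 r13: no row ⇒ E
  [1] b3 r11: no row ⇒ E
  [2] b5 r7: had r13 ⇒ C
  [3] b2 r6: no row ⇒ E
  [4] b2 r9: had r6 ⇒ C
  [5] b0 r5: no row ⇒ E
  [6] b3 r11: had r11 ⇒ H
  [7] b1 r11: no row ⇒ E
  [8] b3 r2: had r11 ⇒ C
  [9] b2 r7: had r9 ⇒ C
  [10] b5 r7: had r7 ⇒ H
  [11] b4 r7: no row ⇒ E
  [12] b0 r5: had r5 ⇒ H
  [13] b0 r1: had r5 ⇒ C

CLASS = CONFLICT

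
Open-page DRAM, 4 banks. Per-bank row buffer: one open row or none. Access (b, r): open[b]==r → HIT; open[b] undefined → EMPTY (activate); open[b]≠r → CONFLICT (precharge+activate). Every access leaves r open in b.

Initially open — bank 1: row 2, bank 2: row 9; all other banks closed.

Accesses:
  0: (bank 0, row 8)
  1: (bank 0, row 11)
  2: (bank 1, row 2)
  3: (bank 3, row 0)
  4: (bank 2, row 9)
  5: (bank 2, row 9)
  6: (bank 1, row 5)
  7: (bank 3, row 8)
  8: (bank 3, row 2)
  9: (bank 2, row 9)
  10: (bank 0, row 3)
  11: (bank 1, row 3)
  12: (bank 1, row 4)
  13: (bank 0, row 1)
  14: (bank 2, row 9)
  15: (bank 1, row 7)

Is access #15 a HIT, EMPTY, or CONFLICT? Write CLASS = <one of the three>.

  [0] b0 r8: no row ⇒ E
  [1] b0 r11: had r8 ⇒ C
  [2] b1 r2: had r2 ⇒ H
  [3] b3 r0: no row ⇒ E
  [4] b2 r9: had r9 ⇒ H
  [5] b2 r9: had r9 ⇒ H
  [6] b1 r5: had r2 ⇒ C
  [7] b3 r8: had r0 ⇒ C
  [8] b3 r2: had r8 ⇒ C
  [9] b2 r9: had r9 ⇒ H
  [10] b0 r3: had r11 ⇒ C
  [11] b1 r3: had r5 ⇒ C
  [12] b1 r4: had r3 ⇒ C
  [13] b0 r1: had r3 ⇒ C
  [14] b2 r9: had r9 ⇒ H
  [15] b1 r7: had r4 ⇒ C

CLASS = CONFLICT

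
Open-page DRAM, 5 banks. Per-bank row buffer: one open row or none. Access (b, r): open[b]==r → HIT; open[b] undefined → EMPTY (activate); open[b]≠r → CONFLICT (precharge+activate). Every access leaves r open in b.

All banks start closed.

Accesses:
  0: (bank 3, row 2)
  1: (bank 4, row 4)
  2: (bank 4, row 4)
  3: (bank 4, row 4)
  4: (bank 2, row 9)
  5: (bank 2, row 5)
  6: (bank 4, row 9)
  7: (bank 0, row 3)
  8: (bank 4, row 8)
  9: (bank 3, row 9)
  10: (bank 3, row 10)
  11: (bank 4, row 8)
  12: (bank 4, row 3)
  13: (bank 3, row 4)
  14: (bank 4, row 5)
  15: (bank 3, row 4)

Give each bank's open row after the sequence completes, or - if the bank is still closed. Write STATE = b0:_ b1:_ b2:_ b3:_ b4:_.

step 0: bank3 None->2 [EMPTY]
step 1: bank4 None->4 [EMPTY]
step 2: bank4 4->4 [HIT]
step 3: bank4 4->4 [HIT]
step 4: bank2 None->9 [EMPTY]
step 5: bank2 9->5 [CONFLICT]
step 6: bank4 4->9 [CONFLICT]
step 7: bank0 None->3 [EMPTY]
step 8: bank4 9->8 [CONFLICT]
step 9: bank3 2->9 [CONFLICT]
step 10: bank3 9->10 [CONFLICT]
step 11: bank4 8->8 [HIT]
step 12: bank4 8->3 [CONFLICT]
step 13: bank3 10->4 [CONFLICT]
step 14: bank4 3->5 [CONFLICT]
step 15: bank3 4->4 [HIT]

STATE = b0:3 b1:- b2:5 b3:4 b4:5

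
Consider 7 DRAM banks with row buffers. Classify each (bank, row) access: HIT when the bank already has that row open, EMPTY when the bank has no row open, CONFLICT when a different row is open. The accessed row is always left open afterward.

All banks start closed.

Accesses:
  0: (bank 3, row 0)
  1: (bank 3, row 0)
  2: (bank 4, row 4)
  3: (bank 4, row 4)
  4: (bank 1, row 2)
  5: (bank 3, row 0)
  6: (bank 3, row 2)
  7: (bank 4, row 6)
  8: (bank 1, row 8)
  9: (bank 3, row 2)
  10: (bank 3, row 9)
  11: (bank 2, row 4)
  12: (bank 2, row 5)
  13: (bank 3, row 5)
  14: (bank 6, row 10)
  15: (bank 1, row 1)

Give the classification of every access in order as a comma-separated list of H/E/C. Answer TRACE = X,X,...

  [0] b3 r0: no row ⇒ E
  [1] b3 r0: had r0 ⇒ H
  [2] b4 r4: no row ⇒ E
  [3] b4 r4: had r4 ⇒ H
  [4] b1 r2: no row ⇒ E
  [5] b3 r0: had r0 ⇒ H
  [6] b3 r2: had r0 ⇒ C
  [7] b4 r6: had r4 ⇒ C
  [8] b1 r8: had r2 ⇒ C
  [9] b3 r2: had r2 ⇒ H
  [10] b3 r9: had r2 ⇒ C
  [11] b2 r4: no row ⇒ E
  [12] b2 r5: had r4 ⇒ C
  [13] b3 r5: had r9 ⇒ C
  [14] b6 r10: no row ⇒ E
  [15] b1 r1: had r8 ⇒ C

TRACE = E,H,E,H,E,H,C,C,C,H,C,E,C,C,E,C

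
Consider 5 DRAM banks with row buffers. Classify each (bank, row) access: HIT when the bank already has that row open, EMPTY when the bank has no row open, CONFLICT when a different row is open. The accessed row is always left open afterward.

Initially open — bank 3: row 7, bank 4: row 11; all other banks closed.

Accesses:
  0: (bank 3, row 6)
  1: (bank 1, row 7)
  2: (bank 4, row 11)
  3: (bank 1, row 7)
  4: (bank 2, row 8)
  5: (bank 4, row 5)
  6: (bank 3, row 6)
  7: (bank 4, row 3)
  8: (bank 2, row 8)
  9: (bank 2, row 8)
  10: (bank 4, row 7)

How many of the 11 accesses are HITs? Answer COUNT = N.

#0 (3,6) C  (was 7)
#1 (1,7) E
#2 (4,11) H  (was 11)
#3 (1,7) H  (was 7)
#4 (2,8) E
#5 (4,5) C  (was 11)
#6 (3,6) H  (was 6)
#7 (4,3) C  (was 5)
#8 (2,8) H  (was 8)
#9 (2,8) H  (was 8)
#10 (4,7) C  (was 3)

COUNT = 5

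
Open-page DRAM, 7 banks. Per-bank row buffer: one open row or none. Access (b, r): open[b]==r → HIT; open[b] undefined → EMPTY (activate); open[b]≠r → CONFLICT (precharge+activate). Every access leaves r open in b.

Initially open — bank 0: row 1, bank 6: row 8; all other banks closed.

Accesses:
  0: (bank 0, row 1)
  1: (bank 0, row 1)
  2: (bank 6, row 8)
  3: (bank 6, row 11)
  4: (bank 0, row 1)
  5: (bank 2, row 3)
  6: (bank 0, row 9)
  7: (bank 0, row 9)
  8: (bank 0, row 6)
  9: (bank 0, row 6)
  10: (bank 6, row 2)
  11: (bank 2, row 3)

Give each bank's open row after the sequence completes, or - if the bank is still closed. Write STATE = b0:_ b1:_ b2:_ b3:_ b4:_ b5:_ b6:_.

STATE = b0:6 b1:- b2:3 b3:- b4:- b5:- b6:2

0: bank 0 row 1 — prev 1 → HIT
1: bank 0 row 1 — prev 1 → HIT
2: bank 6 row 8 — prev 8 → HIT
3: bank 6 row 11 — prev 8 → CONFLICT
4: bank 0 row 1 — prev 1 → HIT
5: bank 2 row 3 — prev None → EMPTY
6: bank 0 row 9 — prev 1 → CONFLICT
7: bank 0 row 9 — prev 9 → HIT
8: bank 0 row 6 — prev 9 → CONFLICT
9: bank 0 row 6 — prev 6 → HIT
10: bank 6 row 2 — prev 11 → CONFLICT
11: bank 2 row 3 — prev 3 → HIT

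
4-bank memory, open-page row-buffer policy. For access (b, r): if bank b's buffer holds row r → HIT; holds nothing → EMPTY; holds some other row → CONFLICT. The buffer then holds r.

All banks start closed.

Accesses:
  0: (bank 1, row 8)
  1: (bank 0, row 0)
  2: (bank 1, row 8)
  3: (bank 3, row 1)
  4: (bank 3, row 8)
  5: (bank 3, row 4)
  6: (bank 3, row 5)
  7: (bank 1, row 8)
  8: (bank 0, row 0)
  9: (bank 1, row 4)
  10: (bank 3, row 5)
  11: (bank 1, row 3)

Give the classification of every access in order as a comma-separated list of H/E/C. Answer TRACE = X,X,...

0: bank 1 row 8 — prev None → EMPTY
1: bank 0 row 0 — prev None → EMPTY
2: bank 1 row 8 — prev 8 → HIT
3: bank 3 row 1 — prev None → EMPTY
4: bank 3 row 8 — prev 1 → CONFLICT
5: bank 3 row 4 — prev 8 → CONFLICT
6: bank 3 row 5 — prev 4 → CONFLICT
7: bank 1 row 8 — prev 8 → HIT
8: bank 0 row 0 — prev 0 → HIT
9: bank 1 row 4 — prev 8 → CONFLICT
10: bank 3 row 5 — prev 5 → HIT
11: bank 1 row 3 — prev 4 → CONFLICT

TRACE = E,E,H,E,C,C,C,H,H,C,H,C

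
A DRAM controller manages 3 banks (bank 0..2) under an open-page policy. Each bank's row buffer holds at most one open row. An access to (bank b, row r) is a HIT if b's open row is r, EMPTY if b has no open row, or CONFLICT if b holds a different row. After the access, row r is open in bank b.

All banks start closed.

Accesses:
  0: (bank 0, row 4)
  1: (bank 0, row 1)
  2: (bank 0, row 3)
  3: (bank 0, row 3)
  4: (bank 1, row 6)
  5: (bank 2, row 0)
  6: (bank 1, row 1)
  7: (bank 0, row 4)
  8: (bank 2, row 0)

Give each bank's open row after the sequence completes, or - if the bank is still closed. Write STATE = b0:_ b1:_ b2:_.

step 0: bank0 None->4 [EMPTY]
step 1: bank0 4->1 [CONFLICT]
step 2: bank0 1->3 [CONFLICT]
step 3: bank0 3->3 [HIT]
step 4: bank1 None->6 [EMPTY]
step 5: bank2 None->0 [EMPTY]
step 6: bank1 6->1 [CONFLICT]
step 7: bank0 3->4 [CONFLICT]
step 8: bank2 0->0 [HIT]

STATE = b0:4 b1:1 b2:0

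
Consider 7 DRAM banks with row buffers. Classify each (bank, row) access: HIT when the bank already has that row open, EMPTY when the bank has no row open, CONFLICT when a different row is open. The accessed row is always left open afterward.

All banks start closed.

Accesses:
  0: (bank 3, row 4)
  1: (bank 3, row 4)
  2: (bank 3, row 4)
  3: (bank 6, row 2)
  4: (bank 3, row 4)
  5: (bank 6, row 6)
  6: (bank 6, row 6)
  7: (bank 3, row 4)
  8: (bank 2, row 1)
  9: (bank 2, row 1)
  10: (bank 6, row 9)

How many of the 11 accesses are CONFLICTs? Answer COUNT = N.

COUNT = 2

  [0] b3 r4: no row ⇒ E
  [1] b3 r4: had r4 ⇒ H
  [2] b3 r4: had r4 ⇒ H
  [3] b6 r2: no row ⇒ E
  [4] b3 r4: had r4 ⇒ H
  [5] b6 r6: had r2 ⇒ C
  [6] b6 r6: had r6 ⇒ H
  [7] b3 r4: had r4 ⇒ H
  [8] b2 r1: no row ⇒ E
  [9] b2 r1: had r1 ⇒ H
  [10] b6 r9: had r6 ⇒ C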